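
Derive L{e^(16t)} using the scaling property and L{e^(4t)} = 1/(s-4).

Using L{f(at)} = (1/a)F(s/a) with a=4 and f(t) = e^(4t): L{e^(16t)} = (1/4) · 1/((s/4)-4) = (1/4) · 4/(s-16) = 1/(s-16)

Final answer: 1/(s-16)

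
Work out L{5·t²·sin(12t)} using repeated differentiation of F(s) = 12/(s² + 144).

F(s) = 12/(s² + 144). F'(s) = -24s/(s² + 144)². F''(s) = -24(144 - 3s²)/(s² + 144)³ = (72s² - 3456)/(s² + 144)³. So L{t²·sin(12t)} = (-1)² F''(s) = (72s² - 3456)/(s² + 144)³. Then L{5·t²·sin(12t)} = 5·(72s² - 3456)/(s² + 144)³ = (360s² - 17280)/(s² + 144)³

Final answer: (360s² - 17280)/(s² + 144)³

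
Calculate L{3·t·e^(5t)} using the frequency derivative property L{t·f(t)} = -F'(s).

L{e^(5t)} = 1/(s-5). By frequency derivative: L{t·e^(5t)} = -d/ds[1/(s-5)] = -(-1)/(s-5)² = 1/(s-5)². Then L{3·t·e^(5t)} = 3·1/(s-5)² = 3/(s-5)²

Final answer: 3/(s-5)²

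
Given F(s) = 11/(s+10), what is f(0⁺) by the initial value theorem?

f(0⁺) = lim_{s→∞} s·11/(s+10) = lim_{s→∞} 11s/(s+10) = 11

Final answer: 11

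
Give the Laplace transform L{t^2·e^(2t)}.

L{t^n·e^(at)} = n!/(s-a)^(n+1), so L{t^2·e^(2t)} = 2/(s-2)^3

Final answer: 2/(s-2)^3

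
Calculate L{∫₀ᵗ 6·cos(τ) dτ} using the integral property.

L{∫₀ᵗ f(τ)dτ} = F(s)/s with F(s) = 6s/(s² + 1), so the result is (6s/(s² + 1))/s = 6/(s² + 1)

Final answer: 6/(s² + 1)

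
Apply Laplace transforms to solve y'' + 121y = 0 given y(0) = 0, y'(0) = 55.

L{y''} + 121L{y} = 0. s²Y - 0 - 55 + 121Y = 0. Y(s² + 121) = 55. Y = (55)/(s² + 121). Inverting: y(t) = 5sin(11t)

Final answer: y(t) = 5sin(11t)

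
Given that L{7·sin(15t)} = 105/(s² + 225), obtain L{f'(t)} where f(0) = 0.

L{f'(t)} = s·F(s) - f(0) = s·105/(s² + 225) - 0 = 105s/(s² + 225)

Final answer: 105s/(s² + 225)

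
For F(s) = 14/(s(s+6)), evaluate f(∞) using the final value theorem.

f(∞) = lim_{s→0} s·14/(s(s+6)) = lim_{s→0} 14/(s+6) = 14/6 = 7/3

Final answer: 7/3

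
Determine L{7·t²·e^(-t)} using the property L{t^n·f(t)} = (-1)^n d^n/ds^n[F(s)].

L{e^(-t)} = 1/(s+1). d/ds[1/(s+1)] = -1/(s+1)². d²/ds²[1/(s+1)] = 2/(s+1)³. So L{t²·e^(-t)} = (-1)² · 2/(s+1)³ = 2/(s+1)³. Then L{7·t²·e^(-t)} = 7·2/(s+1)³ = 14/(s+1)³

Final answer: 14/(s+1)³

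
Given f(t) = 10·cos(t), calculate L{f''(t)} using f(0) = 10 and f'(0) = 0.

F(s) = 10s/(s² + 1). L{f''(t)} = s²F(s) - sf(0) - f'(0) = 10s³/(s² + 1) - 10s = (10s³ - 10s(s² + 1))/(s² + 1) = -10s/(s² + 1)

Final answer: -10s/(s² + 1)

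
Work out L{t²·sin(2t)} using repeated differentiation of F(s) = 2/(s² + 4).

F(s) = 2/(s² + 4). F'(s) = -4s/(s² + 4)². F''(s) = -4(4 - 3s²)/(s² + 4)³ = (12s² - 16)/(s² + 4)³. So L{t²·sin(2t)} = (-1)² F''(s) = (12s² - 16)/(s² + 4)³

Final answer: (12s² - 16)/(s² + 4)³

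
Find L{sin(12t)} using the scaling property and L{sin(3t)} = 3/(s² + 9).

Using L{f(at)} = (1/a)F(s/a) with a=4: L{sin(12t)} = (1/4) · 3/((s/4)² + 9) = (1/4) · 3·16/(s² + 144) = 12/(s² + 144)

Final answer: 12/(s² + 144)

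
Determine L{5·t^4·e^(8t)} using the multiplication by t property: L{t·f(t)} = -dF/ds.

Using L{t^n·e^(at)} = n!/(s-a)^(n+1), L{t^4·e^(8t)} = 24/(s-8)^5, so L{5·t^4·e^(8t)} = 5·24/(s-8)^5 = 120/(s-8)^5

Final answer: 120/(s-8)^5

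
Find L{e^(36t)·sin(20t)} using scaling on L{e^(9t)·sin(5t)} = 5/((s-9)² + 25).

Scaling with a=4: L{e^(36t)·sin(20t)} = (1/4) · 5/((s/4-9)² + 25). Simplifying: 20/((s-36)² + 400)

Final answer: 20/((s-36)² + 400)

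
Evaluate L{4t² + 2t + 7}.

L{4t² + 2t + 7} = 4·2/s³ + 2/s² + 7/s = 8/s³ + 2/s² + 7/s

Final answer: 8/s³ + 2/s² + 7/s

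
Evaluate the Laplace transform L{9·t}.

L{t^n} = n!/s^(n+1), so L{t} = 1/s^2. Then L{9·t} = 9·1/s^2 = 9/s^2

Final answer: 9/s^2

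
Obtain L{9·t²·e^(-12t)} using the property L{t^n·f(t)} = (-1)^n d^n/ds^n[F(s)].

L{e^(-12t)} = 1/(s+12). d/ds[1/(s+12)] = -1/(s+12)². d²/ds²[1/(s+12)] = 2/(s+12)³. So L{t²·e^(-12t)} = (-1)² · 2/(s+12)³ = 2/(s+12)³. Then L{9·t²·e^(-12t)} = 9·2/(s+12)³ = 18/(s+12)³

Final answer: 18/(s+12)³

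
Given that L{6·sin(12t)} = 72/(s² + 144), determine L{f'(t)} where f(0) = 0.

L{f'(t)} = s·F(s) - f(0) = s·72/(s² + 144) - 0 = 72s/(s² + 144)

Final answer: 72s/(s² + 144)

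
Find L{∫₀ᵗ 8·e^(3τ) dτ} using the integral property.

L{∫₀ᵗ f(τ)dτ} = F(s)/s with F(s) = 8/(s-3), so L{∫₀ᵗ 8·e^(3τ) dτ} = 8/(s(s-3))

Final answer: 8/(s(s-3))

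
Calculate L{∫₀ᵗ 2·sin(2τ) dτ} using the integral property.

L{∫₀ᵗ f(τ)dτ} = F(s)/s with F(s) = 4/(s² + 4), so the result is (4/(s² + 4))/s = 4/(s(s² + 4))

Final answer: 4/(s(s² + 4))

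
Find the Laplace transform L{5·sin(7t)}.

L{sin(ωt)} = ω/(s² + ω²), so L{sin(7t)} = 7/(s² + 49). Then L{5·sin(7t)} = 5·7/(s² + 49) = 35/(s² + 49)

Final answer: 35/(s² + 49)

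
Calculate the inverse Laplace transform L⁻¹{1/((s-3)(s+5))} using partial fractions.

Decompose: A/(s-3) + B/(s+5). A = 1/8, B = -1/8. f(t) = (e^(3t) - e^(-5t))/8

Final answer: (e^(3t) - e^(-5t))/8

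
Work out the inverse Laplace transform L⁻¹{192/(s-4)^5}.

L⁻¹{n!/(s-a)^(n+1)} = t^n·e^(at) with n=4, a=4. So L⁻¹{24/(s-4)^5} = t^4·e^(4t), and L⁻¹{192/(s-4)^5} = (192/24)·t^4·e^(4t) = 8·t^4·e^(4t)

Final answer: 8·t^4·e^(4t)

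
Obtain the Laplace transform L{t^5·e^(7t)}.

L{t^n·e^(at)} = n!/(s-a)^(n+1), so L{t^5·e^(7t)} = 120/(s-7)^6

Final answer: 120/(s-7)^6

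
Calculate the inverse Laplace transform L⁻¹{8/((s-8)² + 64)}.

Using frequency shift, L⁻¹{8/((s-8)² + 64)} = e^(8t)·sin(8t)

Final answer: e^(8t)·sin(8t)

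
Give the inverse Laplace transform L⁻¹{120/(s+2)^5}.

L⁻¹{n!/(s-a)^(n+1)} = t^n·e^(at) with n=4, a=-2. So L⁻¹{24/(s+2)^5} = t^4·e^(-2t), and L⁻¹{120/(s+2)^5} = (120/24)·t^4·e^(-2t) = 5·t^4·e^(-2t)

Final answer: 5·t^4·e^(-2t)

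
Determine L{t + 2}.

L{t + 2} = L{t} + 2·L{1} = 1/s² + 2/s

Final answer: 1/s² + 2/s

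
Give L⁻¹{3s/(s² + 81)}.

This is the form c·s/(s² + a²) with a = 9, c = 3. L⁻¹ = 3·cos(9t)

Final answer: 3·cos(9t)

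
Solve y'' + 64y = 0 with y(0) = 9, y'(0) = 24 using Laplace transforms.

L{y''} + 64L{y} = 0. s²Y - 9s - 24 + 64Y = 0. Y(s² + 64) = 9s + 24. Y = (9s + 24)/(s² + 64). Inverting: y(t) = 9cos(8t) + 3sin(8t)

Final answer: y(t) = 9cos(8t) + 3sin(8t)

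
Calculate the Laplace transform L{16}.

L{16} = 16 · L{1} = 16/s

Final answer: 16/s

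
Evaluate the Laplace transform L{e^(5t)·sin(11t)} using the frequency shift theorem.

Frequency shift: L{e^(at)f(t)} = F(s-a). L{e^(5t)·sin(11t)} = 11/((s-5)² + 121)

Final answer: 11/((s-5)² + 121)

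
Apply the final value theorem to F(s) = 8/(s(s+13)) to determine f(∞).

f(∞) = lim_{s→0} s·8/(s(s+13)) = lim_{s→0} 8/(s+13) = 8/13 = 8/13

Final answer: 8/13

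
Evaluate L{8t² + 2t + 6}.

L{8t² + 2t + 6} = 8·2/s³ + 2/s² + 6/s = 16/s³ + 2/s² + 6/s

Final answer: 16/s³ + 2/s² + 6/s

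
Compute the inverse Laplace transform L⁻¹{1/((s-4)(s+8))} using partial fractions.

Decompose: A/(s-4) + B/(s+8). A = 1/12, B = -1/12. f(t) = (e^(4t) - e^(-8t))/12

Final answer: (e^(4t) - e^(-8t))/12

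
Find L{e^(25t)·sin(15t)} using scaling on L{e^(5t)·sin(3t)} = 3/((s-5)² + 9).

Scaling with a=5: L{e^(25t)·sin(15t)} = (1/5) · 3/((s/5-5)² + 9). Simplifying: 15/((s-25)² + 225)

Final answer: 15/((s-25)² + 225)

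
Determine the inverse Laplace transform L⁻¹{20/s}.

L⁻¹{c/s} = c, so L⁻¹{20/s} = 20

Final answer: 20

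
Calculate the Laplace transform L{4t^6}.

L{4t^6} = 4 · L{t^6} = 4 · 720/s^7 = 2880/s^7

Final answer: 2880/s^7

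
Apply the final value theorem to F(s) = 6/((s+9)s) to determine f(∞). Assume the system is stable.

f(∞) = lim_{s→0} sF(s) = lim_{s→0} 6/(s+9) = 2/3

Final answer: 2/3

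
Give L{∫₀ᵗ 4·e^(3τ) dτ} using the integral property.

L{∫₀ᵗ f(τ)dτ} = F(s)/s with F(s) = 4/(s-3), so L{∫₀ᵗ 4·e^(3τ) dτ} = 4/(s(s-3))

Final answer: 4/(s(s-3))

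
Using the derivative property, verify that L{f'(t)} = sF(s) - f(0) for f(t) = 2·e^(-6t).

f'(t) = -12e^(-6t). Direct: L{f'(t)} = -12/(s+6). Property: s·2/(s+6) - 2 = (2s - 2(s+6))/(s+6) = -12/(s+6). ✓

Final answer: -12/(s+6)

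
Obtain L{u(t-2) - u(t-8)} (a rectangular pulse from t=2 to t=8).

L{u(t-a)} = e^(-as)/s. L{u(t-2) - u(t-8)} = (e^(-2s) - e^(-8s))/s

Final answer: (e^(-2s) - e^(-8s))/s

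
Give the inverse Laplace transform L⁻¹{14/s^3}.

L⁻¹{n!/s^(n+1)} = t^n with n=2. So L⁻¹{2/s^3} = t^2, and L⁻¹{14/s^3} = (14/2)·t^2 = 7·t^2

Final answer: 7·t^2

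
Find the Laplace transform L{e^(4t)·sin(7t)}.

L{e^(at)·sin(ωt)} = ω/((s-a)² + ω²), so L{e^(4t)·sin(7t)} = 7/((s-4)² + 49)

Final answer: 7/((s-4)² + 49)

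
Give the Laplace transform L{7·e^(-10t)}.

L{e^(at)} = 1/(s-a), so L{e^(-10t)} = 1/(s+10). Then L{7·e^(-10t)} = 7/(s+10)

Final answer: 7/(s+10)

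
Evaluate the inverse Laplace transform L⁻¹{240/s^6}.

L⁻¹{n!/s^(n+1)} = t^n with n=5. So L⁻¹{120/s^6} = t^5, and L⁻¹{240/s^6} = (240/120)·t^5 = 2·t^5

Final answer: 2·t^5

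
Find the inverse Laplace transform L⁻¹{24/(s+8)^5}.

L⁻¹{n!/(s-a)^(n+1)} = t^n·e^(at) with n=4, a=-8. So L⁻¹{24/(s+8)^5} = t^4·e^(-8t)

Final answer: t^4·e^(-8t)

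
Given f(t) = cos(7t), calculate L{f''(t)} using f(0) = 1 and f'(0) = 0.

F(s) = s/(s² + 49). L{f''(t)} = s²F(s) - sf(0) - f'(0) = s³/(s² + 49) - s = (s³ - s(s² + 49))/(s² + 49) = -49s/(s² + 49)

Final answer: -49s/(s² + 49)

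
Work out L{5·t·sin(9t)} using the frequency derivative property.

L{sin(9t)} = 9/(s² + 81). By L{t·f(t)} = -F'(s): -d/ds[9/(s² + 81)] = -(9)·(-2s)/(s² + 81)² = 18s/(s² + 81)². Then L{5·t·sin(9t)} = 5·18s/(s² + 81)² = 90s/(s² + 81)²

Final answer: 90s/(s² + 81)²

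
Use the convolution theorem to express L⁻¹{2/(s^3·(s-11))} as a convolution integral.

2/(s^3·(s-11)) = (2/s^3)·(1/(s-11)) = L{t^2}·L{e^(11t)}. So f(t) = t^2*e^(11t) = ∫₀ᵗ τ^2·e^(11(t-τ)) dτ

Final answer: ∫₀ᵗ τ^2·e^(11(t-τ)) dτ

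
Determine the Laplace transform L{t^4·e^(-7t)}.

L{t^n·e^(at)} = n!/(s-a)^(n+1), so L{t^4·e^(-7t)} = 24/(s+7)^5

Final answer: 24/(s+7)^5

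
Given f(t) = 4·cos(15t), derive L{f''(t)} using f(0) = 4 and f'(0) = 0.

F(s) = 4s/(s² + 225). L{f''(t)} = s²F(s) - sf(0) - f'(0) = 4s³/(s² + 225) - 4s = (4s³ - 4s(s² + 225))/(s² + 225) = -900s/(s² + 225)

Final answer: -900s/(s² + 225)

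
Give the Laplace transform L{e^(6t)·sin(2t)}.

L{e^(at)·sin(ωt)} = ω/((s-a)² + ω²), so L{e^(6t)·sin(2t)} = 2/((s-6)² + 4)

Final answer: 2/((s-6)² + 4)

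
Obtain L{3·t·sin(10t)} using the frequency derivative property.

L{sin(10t)} = 10/(s² + 100). By L{t·f(t)} = -F'(s): -d/ds[10/(s² + 100)] = -(10)·(-2s)/(s² + 100)² = 20s/(s² + 100)². Then L{3·t·sin(10t)} = 3·20s/(s² + 100)² = 60s/(s² + 100)²

Final answer: 60s/(s² + 100)²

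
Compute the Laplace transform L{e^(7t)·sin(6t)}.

L{e^(at)·sin(ωt)} = ω/((s-a)² + ω²), so L{e^(7t)·sin(6t)} = 6/((s-7)² + 36)

Final answer: 6/((s-7)² + 36)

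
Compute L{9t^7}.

L{t^n} = n!/s^(n+1). So L{9t^7} = 9·7!/s^8 = 45360/s^8

Final answer: 45360/s^8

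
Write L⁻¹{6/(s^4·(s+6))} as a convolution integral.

6/(s^4·(s+6)) = (6/s^4)·(1/(s+6)) = L{t^3}·L{e^(-6t)}. So f(t) = t^3*e^(-6t) = ∫₀ᵗ τ^3·e^(-6(t-τ)) dτ

Final answer: ∫₀ᵗ τ^3·e^(-6(t-τ)) dτ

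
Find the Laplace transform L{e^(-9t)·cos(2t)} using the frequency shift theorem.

Frequency shift: L{e^(at)f(t)} = F(s-a). L{e^(-9t)·cos(2t)} = (s+9)/((s+9)² + 4)

Final answer: (s+9)/((s+9)² + 4)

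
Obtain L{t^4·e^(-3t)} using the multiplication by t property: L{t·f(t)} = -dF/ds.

Using L{t^n·e^(at)} = n!/(s-a)^(n+1), L{t^4·e^(-3t)} = 24/(s+3)^5

Final answer: 24/(s+3)^5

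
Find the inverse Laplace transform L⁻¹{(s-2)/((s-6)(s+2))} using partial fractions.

Using partial fractions, f(t) = (4e^(6t) + 4e^(-2t))/8

Final answer: (4e^(6t) + 4e^(-2t))/8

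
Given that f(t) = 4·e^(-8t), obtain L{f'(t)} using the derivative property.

f(0) = 4, F(s) = 4/(s+8). L{f'(t)} = s·F(s) - f(0) = 4s/(s+8) - 4 = (4s - 4(s+8))/(s+8) = -32/(s+8)

Final answer: -32/(s+8)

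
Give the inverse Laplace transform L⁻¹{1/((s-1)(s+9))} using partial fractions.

Decompose: A/(s-1) + B/(s+9). A = 1/10, B = -1/10. f(t) = (e^t - e^(-9t))/10

Final answer: (e^t - e^(-9t))/10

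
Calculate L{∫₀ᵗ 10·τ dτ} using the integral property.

L{∫₀ᵗ f(τ)dτ} = F(s)/s with f(t) = 10t. F(s) = 10/s^2, so L{∫₀ᵗ 10·τ dτ} = (10/s^2)/s = 10/s^3. (Check: ∫₀ᵗ 10·τ dτ = 10t^2/2.)

Final answer: 10/s^3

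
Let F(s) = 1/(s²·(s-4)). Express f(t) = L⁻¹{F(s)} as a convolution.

1/(s²·(s-4)) = (1/s^2)·(1/(s-4)) = L{t}·L{e^(4t)}. So f(t) = t*e^(4t) = ∫₀ᵗ τ·e^(4(t-τ)) dτ

Final answer: ∫₀ᵗ τ·e^(4(t-τ)) dτ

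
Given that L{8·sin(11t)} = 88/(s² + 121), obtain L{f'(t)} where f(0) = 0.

L{f'(t)} = s·F(s) - f(0) = s·88/(s² + 121) - 0 = 88s/(s² + 121)

Final answer: 88s/(s² + 121)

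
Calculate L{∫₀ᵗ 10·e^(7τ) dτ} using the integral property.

L{∫₀ᵗ f(τ)dτ} = F(s)/s with F(s) = 10/(s-7), so L{∫₀ᵗ 10·e^(7τ) dτ} = 10/(s(s-7))

Final answer: 10/(s(s-7))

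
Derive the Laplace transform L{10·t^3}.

L{t^n} = n!/s^(n+1), so L{t^3} = 6/s^4. Then L{10·t^3} = 10·6/s^4 = 60/s^4

Final answer: 60/s^4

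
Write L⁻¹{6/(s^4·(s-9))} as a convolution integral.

6/(s^4·(s-9)) = (6/s^4)·(1/(s-9)) = L{t^3}·L{e^(9t)}. So f(t) = t^3*e^(9t) = ∫₀ᵗ τ^3·e^(9(t-τ)) dτ

Final answer: ∫₀ᵗ τ^3·e^(9(t-τ)) dτ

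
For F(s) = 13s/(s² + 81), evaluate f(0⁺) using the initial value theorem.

f(0⁺) = lim_{s→∞} s·13s/(s² + 81) = lim_{s→∞} 13s²/(s² + 81) = 13

Final answer: 13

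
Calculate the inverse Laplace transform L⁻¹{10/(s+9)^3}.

L⁻¹{n!/(s-a)^(n+1)} = t^n·e^(at) with n=2, a=-9. So L⁻¹{2/(s+9)^3} = t^2·e^(-9t), and L⁻¹{10/(s+9)^3} = (10/2)·t^2·e^(-9t) = 5·t^2·e^(-9t)

Final answer: 5·t^2·e^(-9t)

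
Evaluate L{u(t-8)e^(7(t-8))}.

u(t-a)f(t-a) with f(t)=e^(7t). L{e^(7t)} = 1/(s-7). By time shift: e^(-8s)/(s-7)

Final answer: e^(-8s)/(s-7)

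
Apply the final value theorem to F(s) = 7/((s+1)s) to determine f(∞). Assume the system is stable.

f(∞) = lim_{s→0} sF(s) = lim_{s→0} 7/(s+1) = 7

Final answer: 7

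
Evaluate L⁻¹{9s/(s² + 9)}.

This is the form c·s/(s² + a²) with a = 3, c = 9. L⁻¹ = 9·cos(3t)

Final answer: 9·cos(3t)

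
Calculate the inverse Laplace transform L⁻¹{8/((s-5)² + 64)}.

Using frequency shift, L⁻¹{8/((s-5)² + 64)} = e^(5t)·sin(8t)

Final answer: e^(5t)·sin(8t)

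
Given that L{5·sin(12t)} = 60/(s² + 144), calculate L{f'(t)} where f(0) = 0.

L{f'(t)} = s·F(s) - f(0) = s·60/(s² + 144) - 0 = 60s/(s² + 144)

Final answer: 60s/(s² + 144)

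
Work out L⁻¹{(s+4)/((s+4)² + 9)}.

Using frequency shift: L⁻¹{(s-a)/((s-a)² + b²)} = e^(at)cos(bt). Here a=-4, b=3

Final answer: e^(-4t)·cos(3t)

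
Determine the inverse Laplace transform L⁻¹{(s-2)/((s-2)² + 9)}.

Using frequency shift, L⁻¹{(s-2)/((s-2)² + 9)} = e^(2t)·cos(3t)

Final answer: e^(2t)·cos(3t)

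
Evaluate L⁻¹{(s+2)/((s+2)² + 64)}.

Using frequency shift: L⁻¹{(s-a)/((s-a)² + b²)} = e^(at)cos(bt). Here a=-2, b=8

Final answer: e^(-2t)·cos(8t)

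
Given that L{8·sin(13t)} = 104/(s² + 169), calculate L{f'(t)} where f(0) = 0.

L{f'(t)} = s·F(s) - f(0) = s·104/(s² + 169) - 0 = 104s/(s² + 169)

Final answer: 104s/(s² + 169)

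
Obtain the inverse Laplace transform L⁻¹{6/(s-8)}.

L⁻¹{1/(s-a)} = e^(at), so L⁻¹{1/(s-8)} = e^(8t), and L⁻¹{6/(s-8)} = 6·e^(8t)

Final answer: 6·e^(8t)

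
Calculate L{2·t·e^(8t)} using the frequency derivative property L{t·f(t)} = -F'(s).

L{e^(8t)} = 1/(s-8). By frequency derivative: L{t·e^(8t)} = -d/ds[1/(s-8)] = -(-1)/(s-8)² = 1/(s-8)². Then L{2·t·e^(8t)} = 2·1/(s-8)² = 2/(s-8)²

Final answer: 2/(s-8)²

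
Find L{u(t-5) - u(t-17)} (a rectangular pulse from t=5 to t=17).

L{u(t-a)} = e^(-as)/s. L{u(t-5) - u(t-17)} = (e^(-5s) - e^(-17s))/s

Final answer: (e^(-5s) - e^(-17s))/s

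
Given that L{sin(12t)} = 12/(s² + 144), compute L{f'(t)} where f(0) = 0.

L{f'(t)} = s·F(s) - f(0) = s·12/(s² + 144) - 0 = 12s/(s² + 144)

Final answer: 12s/(s² + 144)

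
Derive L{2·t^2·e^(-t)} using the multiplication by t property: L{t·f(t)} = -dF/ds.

Using L{t^n·e^(at)} = n!/(s-a)^(n+1), L{t^2·e^(-t)} = 2/(s+1)^3, so L{2·t^2·e^(-t)} = 2·2/(s+1)^3 = 4/(s+1)^3

Final answer: 4/(s+1)^3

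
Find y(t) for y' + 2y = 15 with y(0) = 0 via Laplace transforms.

sY + 2Y = 15/s. Y = 15/(s(s+2)). Partial fractions: Y = 15/2/s - 15/2/(s+2)

Final answer: y(t) = 15/2(1 - e^(-2t))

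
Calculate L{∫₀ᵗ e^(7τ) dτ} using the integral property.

L{∫₀ᵗ f(τ)dτ} = F(s)/s with F(s) = 1/(s-7), so L{∫₀ᵗ e^(7τ) dτ} = 1/(s(s-7))

Final answer: 1/(s(s-7))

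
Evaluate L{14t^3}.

L{t^n} = n!/s^(n+1). So L{14t^3} = 14·3!/s^4 = 84/s^4

Final answer: 84/s^4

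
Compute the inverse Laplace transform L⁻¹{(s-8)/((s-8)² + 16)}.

Using frequency shift, L⁻¹{(s-8)/((s-8)² + 16)} = e^(8t)·cos(4t)

Final answer: e^(8t)·cos(4t)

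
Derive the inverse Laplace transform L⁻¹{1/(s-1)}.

L⁻¹{1/(s-a)} = e^(at), so L⁻¹{1/(s-1)} = e^t

Final answer: e^t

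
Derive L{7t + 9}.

L{7t + 9} = 7·L{t} + 9·L{1} = 7/s² + 9/s

Final answer: 7/s² + 9/s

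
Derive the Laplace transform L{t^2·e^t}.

L{t^n·e^(at)} = n!/(s-a)^(n+1), so L{t^2·e^t} = 2/(s-1)^3

Final answer: 2/(s-1)^3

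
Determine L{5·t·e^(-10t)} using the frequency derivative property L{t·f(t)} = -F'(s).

L{e^(-10t)} = 1/(s+10). By frequency derivative: L{t·e^(-10t)} = -d/ds[1/(s+10)] = -(-1)/(s+10)² = 1/(s+10)². Then L{5·t·e^(-10t)} = 5·1/(s+10)² = 5/(s+10)²

Final answer: 5/(s+10)²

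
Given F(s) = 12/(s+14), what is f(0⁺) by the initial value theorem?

f(0⁺) = lim_{s→∞} s·12/(s+14) = lim_{s→∞} 12s/(s+14) = 12

Final answer: 12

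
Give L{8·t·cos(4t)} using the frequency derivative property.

L{cos(4t)} = s/(s² + 16). Derivative: d/ds[s/(s² + 16)] = [(s² + 16) - s·2s]/(s² + 16)² = (16 - s²)/(s² + 16)². So L{t·cos(4t)} = -F'(s) = (s² - 16)/(s² + 16)². Then L{8·t·cos(4t)} = 8·(s² - 16)/(s² + 16)²

Final answer: 8·(s² - 16)/(s² + 16)²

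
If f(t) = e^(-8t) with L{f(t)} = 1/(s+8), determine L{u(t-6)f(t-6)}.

Time shift theorem: L{u(t-a)f(t-a)} = e^(-as)F(s). Here a=6, F(s) = 1/(s+8), so L{u(t-6)f(t-6)} = e^(-6s)·1/(s+8)

Final answer: e^(-6s)·1/(s+8)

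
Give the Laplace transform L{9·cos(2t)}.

L{cos(ωt)} = s/(s² + ω²), so L{cos(2t)} = s/(s² + 4). Then L{9·cos(2t)} = 9·s/(s² + 4) = 9s/(s² + 4)

Final answer: 9s/(s² + 4)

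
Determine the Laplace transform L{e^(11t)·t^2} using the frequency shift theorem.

L{e^(at)·t^n} = n!/(s-a)^(n+1), so L{e^(11t)·t^2} = 2/(s-11)^3

Final answer: 2/(s-11)^3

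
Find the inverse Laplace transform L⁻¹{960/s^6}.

L⁻¹{n!/s^(n+1)} = t^n with n=5. So L⁻¹{120/s^6} = t^5, and L⁻¹{960/s^6} = (960/120)·t^5 = 8·t^5

Final answer: 8·t^5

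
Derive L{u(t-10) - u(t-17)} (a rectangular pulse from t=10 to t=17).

L{u(t-a)} = e^(-as)/s. L{u(t-10) - u(t-17)} = (e^(-10s) - e^(-17s))/s

Final answer: (e^(-10s) - e^(-17s))/s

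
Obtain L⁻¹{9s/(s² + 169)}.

This is the form c·s/(s² + a²) with a = 13, c = 9. L⁻¹ = 9·cos(13t)

Final answer: 9·cos(13t)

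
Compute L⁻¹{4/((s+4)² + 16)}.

Form: b/((s-a)² + b²) → e^(at)sin(bt). With a=-4, b=4

Final answer: e^(-4t)·sin(4t)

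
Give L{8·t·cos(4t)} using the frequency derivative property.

L{cos(4t)} = s/(s² + 16). Derivative: d/ds[s/(s² + 16)] = [(s² + 16) - s·2s]/(s² + 16)² = (16 - s²)/(s² + 16)². So L{t·cos(4t)} = -F'(s) = (s² - 16)/(s² + 16)². Then L{8·t·cos(4t)} = 8·(s² - 16)/(s² + 16)²

Final answer: 8·(s² - 16)/(s² + 16)²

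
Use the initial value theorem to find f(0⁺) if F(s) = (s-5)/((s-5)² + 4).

f(0⁺) = lim_{s→∞} sF(s) = lim_{s→∞} s(s-5)/((s-5)² + 4) = 1

Final answer: 1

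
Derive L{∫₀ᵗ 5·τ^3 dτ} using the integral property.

L{∫₀ᵗ f(τ)dτ} = F(s)/s with f(t) = 5t^3. F(s) = 30/s^4, so L{∫₀ᵗ 5·τ^3 dτ} = (30/s^4)/s = 30/s^5. (Check: ∫₀ᵗ 5·τ^3 dτ = 5t^4/4.)

Final answer: 30/s^5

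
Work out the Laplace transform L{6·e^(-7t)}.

L{e^(at)} = 1/(s-a), so L{e^(-7t)} = 1/(s+7). Then L{6·e^(-7t)} = 6/(s+7)

Final answer: 6/(s+7)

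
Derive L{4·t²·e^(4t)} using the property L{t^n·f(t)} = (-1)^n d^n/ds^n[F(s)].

L{e^(4t)} = 1/(s-4). d/ds[1/(s-4)] = -1/(s-4)². d²/ds²[1/(s-4)] = 2/(s-4)³. So L{t²·e^(4t)} = (-1)² · 2/(s-4)³ = 2/(s-4)³. Then L{4·t²·e^(4t)} = 4·2/(s-4)³ = 8/(s-4)³

Final answer: 8/(s-4)³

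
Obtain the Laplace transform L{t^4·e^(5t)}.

L{t^n·e^(at)} = n!/(s-a)^(n+1), so L{t^4·e^(5t)} = 24/(s-5)^5

Final answer: 24/(s-5)^5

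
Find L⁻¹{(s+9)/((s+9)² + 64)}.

Using frequency shift: L⁻¹{(s-a)/((s-a)² + b²)} = e^(at)cos(bt). Here a=-9, b=8

Final answer: e^(-9t)·cos(8t)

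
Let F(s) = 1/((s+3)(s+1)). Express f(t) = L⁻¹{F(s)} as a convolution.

1/((s+3)(s+1)) = (1/(s+3))·(1/(s+1)) = L{e^(-3t)}·L{e^(-t)}. So f(t) = e^(-3t)*e^(-t) = ∫₀ᵗ e^(-3τ)·e^(-(t-τ)) dτ

Final answer: ∫₀ᵗ e^(-3τ)·e^(-(t-τ)) dτ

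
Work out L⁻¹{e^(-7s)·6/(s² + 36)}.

L⁻¹{6/(s² + 36)} = sin(6t). By the time shift theorem, L⁻¹{e^(-as)F(s)} = u(t-a)f(t-a) with a=7, so L⁻¹{e^(-7s)·6/(s² + 36)} = u(t-7)·sin(6(t-7))

Final answer: u(t-7)·sin(6(t-7))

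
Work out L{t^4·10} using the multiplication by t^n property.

L{10} = 10/s. d^1/ds^1[1/s] = -1/s². d^2/ds^2[1/s] = 2/s^3. d^3/ds^3[1/s] = -6/s^4. d^4/ds^4[1/s] = 24/s^5. So L{t^4} = (-1)^{4}·24/s^5 = 24/s^5. Then L{t^4·10} = 10·24/s^5 = 240/s^5

Final answer: 240/s^5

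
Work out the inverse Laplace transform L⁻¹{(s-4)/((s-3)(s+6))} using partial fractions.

Using partial fractions, f(t) = (-e^(3t) + 10e^(-6t))/9

Final answer: (-e^(3t) + 10e^(-6t))/9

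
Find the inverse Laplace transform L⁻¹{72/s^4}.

L⁻¹{n!/s^(n+1)} = t^n with n=3. So L⁻¹{6/s^4} = t^3, and L⁻¹{72/s^4} = (72/6)·t^3 = 12·t^3

Final answer: 12·t^3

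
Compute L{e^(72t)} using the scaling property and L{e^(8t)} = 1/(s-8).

Using L{f(at)} = (1/a)F(s/a) with a=9 and f(t) = e^(8t): L{e^(72t)} = (1/9) · 1/((s/9)-8) = (1/9) · 9/(s-72) = 1/(s-72)

Final answer: 1/(s-72)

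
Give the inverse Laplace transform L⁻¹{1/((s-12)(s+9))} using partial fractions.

Decompose: A/(s-12) + B/(s+9). A = 1/21, B = -1/21. f(t) = (e^(12t) - e^(-9t))/21

Final answer: (e^(12t) - e^(-9t))/21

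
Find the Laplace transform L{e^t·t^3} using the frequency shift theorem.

L{e^(at)·t^n} = n!/(s-a)^(n+1), so L{e^t·t^3} = 6/(s-1)^4

Final answer: 6/(s-1)^4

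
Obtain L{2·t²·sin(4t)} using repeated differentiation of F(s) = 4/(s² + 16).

F(s) = 4/(s² + 16). F'(s) = -8s/(s² + 16)². F''(s) = -8(16 - 3s²)/(s² + 16)³ = (24s² - 128)/(s² + 16)³. So L{t²·sin(4t)} = (-1)² F''(s) = (24s² - 128)/(s² + 16)³. Then L{2·t²·sin(4t)} = 2·(24s² - 128)/(s² + 16)³ = (48s² - 256)/(s² + 16)³

Final answer: (48s² - 256)/(s² + 16)³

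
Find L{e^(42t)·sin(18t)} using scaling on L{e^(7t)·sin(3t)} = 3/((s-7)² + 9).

Scaling with a=6: L{e^(42t)·sin(18t)} = (1/6) · 3/((s/6-7)² + 9). Simplifying: 18/((s-42)² + 324)

Final answer: 18/((s-42)² + 324)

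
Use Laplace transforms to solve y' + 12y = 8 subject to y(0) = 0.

sY + 12Y = 8/s. Y = 8/(s(s+12)). Partial fractions: Y = 2/3/s - 2/3/(s+12)

Final answer: y(t) = 2/3(1 - e^(-12t))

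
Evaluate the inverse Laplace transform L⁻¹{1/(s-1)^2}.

L⁻¹{n!/(s-a)^(n+1)} = t^n·e^(at), so L⁻¹{1/(s-1)^2} = t·e^t

Final answer: t·e^t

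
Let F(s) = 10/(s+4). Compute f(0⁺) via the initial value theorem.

f(0⁺) = lim_{s→∞} s·10/(s+4) = lim_{s→∞} 10s/(s+4) = 10

Final answer: 10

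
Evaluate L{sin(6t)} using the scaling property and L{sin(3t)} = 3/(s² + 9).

Using L{f(at)} = (1/a)F(s/a) with a=2: L{sin(6t)} = (1/2) · 3/((s/2)² + 9) = (1/2) · 3·4/(s² + 36) = 6/(s² + 36)

Final answer: 6/(s² + 36)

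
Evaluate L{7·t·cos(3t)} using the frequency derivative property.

L{cos(3t)} = s/(s² + 9). Derivative: d/ds[s/(s² + 9)] = [(s² + 9) - s·2s]/(s² + 9)² = (9 - s²)/(s² + 9)². So L{t·cos(3t)} = -F'(s) = (s² - 9)/(s² + 9)². Then L{7·t·cos(3t)} = 7·(s² - 9)/(s² + 9)²

Final answer: 7·(s² - 9)/(s² + 9)²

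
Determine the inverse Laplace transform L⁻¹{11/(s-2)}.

L⁻¹{1/(s-a)} = e^(at), so L⁻¹{1/(s-2)} = e^(2t), and L⁻¹{11/(s-2)} = 11·e^(2t)

Final answer: 11·e^(2t)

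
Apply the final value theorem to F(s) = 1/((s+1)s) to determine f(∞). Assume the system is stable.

f(∞) = lim_{s→0} sF(s) = lim_{s→0} 1/(s+1) = 1

Final answer: 1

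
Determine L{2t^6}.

L{t^n} = n!/s^(n+1). So L{2t^6} = 2·6!/s^7 = 1440/s^7

Final answer: 1440/s^7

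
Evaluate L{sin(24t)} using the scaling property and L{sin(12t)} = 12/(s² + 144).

Using L{f(at)} = (1/a)F(s/a) with a=2: L{sin(24t)} = (1/2) · 12/((s/2)² + 144) = (1/2) · 12·4/(s² + 576) = 24/(s² + 576)

Final answer: 24/(s² + 576)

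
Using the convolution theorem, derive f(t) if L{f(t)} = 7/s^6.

7/s^6 = (7/s)·(1/s^5) = L{7}·L{t^4/24}. By convolution, f(t) = 7*t^4/24 = ∫₀ᵗ 7·τ^4/24 dτ = 7·t^5/120

Final answer: 7·t^5/120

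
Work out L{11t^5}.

L{t^n} = n!/s^(n+1). So L{11t^5} = 11·5!/s^6 = 1320/s^6

Final answer: 1320/s^6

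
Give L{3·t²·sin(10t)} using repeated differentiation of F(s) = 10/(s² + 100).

F(s) = 10/(s² + 100). F'(s) = -20s/(s² + 100)². F''(s) = -20(100 - 3s²)/(s² + 100)³ = (60s² - 2000)/(s² + 100)³. So L{t²·sin(10t)} = (-1)² F''(s) = (60s² - 2000)/(s² + 100)³. Then L{3·t²·sin(10t)} = 3·(60s² - 2000)/(s² + 100)³ = (180s² - 6000)/(s² + 100)³

Final answer: (180s² - 6000)/(s² + 100)³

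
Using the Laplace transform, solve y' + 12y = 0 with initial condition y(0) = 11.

L{y'} + 12L{y} = 0. sY - 11 + 12Y = 0. Y(s+12) = 11. Y = 11/(s+12)

Final answer: y(t) = 11e^(-12t)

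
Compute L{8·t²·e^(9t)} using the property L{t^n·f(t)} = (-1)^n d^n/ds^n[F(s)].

L{e^(9t)} = 1/(s-9). d/ds[1/(s-9)] = -1/(s-9)². d²/ds²[1/(s-9)] = 2/(s-9)³. So L{t²·e^(9t)} = (-1)² · 2/(s-9)³ = 2/(s-9)³. Then L{8·t²·e^(9t)} = 8·2/(s-9)³ = 16/(s-9)³

Final answer: 16/(s-9)³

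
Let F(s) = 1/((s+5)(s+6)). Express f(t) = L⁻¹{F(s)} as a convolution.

1/((s+5)(s+6)) = (1/(s+5))·(1/(s+6)) = L{e^(-5t)}·L{e^(-6t)}. So f(t) = e^(-5t)*e^(-6t) = ∫₀ᵗ e^(-5τ)·e^(-6(t-τ)) dτ

Final answer: ∫₀ᵗ e^(-5τ)·e^(-6(t-τ)) dτ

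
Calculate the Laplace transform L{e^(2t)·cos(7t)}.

L{e^(at)·cos(ωt)} = (s-a)/((s-a)² + ω²), so L{e^(2t)·cos(7t)} = (s-2)/((s-2)² + 49)

Final answer: (s-2)/((s-2)² + 49)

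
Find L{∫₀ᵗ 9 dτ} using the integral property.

L{∫₀ᵗ f(τ)dτ} = F(s)/s with f(t) = 9. F(s) = 9/s, so L{∫₀ᵗ 9 dτ} = (9/s)/s = 9/s². (Check: ∫₀ᵗ 9 dτ = 9t.)

Final answer: 9/s²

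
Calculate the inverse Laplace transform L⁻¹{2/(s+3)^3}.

L⁻¹{n!/(s-a)^(n+1)} = t^n·e^(at) with n=2, a=-3. So L⁻¹{2/(s+3)^3} = t^2·e^(-3t)

Final answer: t^2·e^(-3t)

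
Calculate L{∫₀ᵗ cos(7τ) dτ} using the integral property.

L{∫₀ᵗ f(τ)dτ} = F(s)/s with F(s) = s/(s² + 49), so the result is (s/(s² + 49))/s = 1/(s² + 49)

Final answer: 1/(s² + 49)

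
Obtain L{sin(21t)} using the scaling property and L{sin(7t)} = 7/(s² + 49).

Using L{f(at)} = (1/a)F(s/a) with a=3: L{sin(21t)} = (1/3) · 7/((s/3)² + 49) = (1/3) · 7·9/(s² + 441) = 21/(s² + 441)

Final answer: 21/(s² + 441)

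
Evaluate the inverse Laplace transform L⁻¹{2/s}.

L⁻¹{c/s} = c, so L⁻¹{2/s} = 2

Final answer: 2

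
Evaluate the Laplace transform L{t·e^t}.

L{t^n·e^(at)} = n!/(s-a)^(n+1), so L{t·e^t} = 1/(s-1)^2

Final answer: 1/(s-1)^2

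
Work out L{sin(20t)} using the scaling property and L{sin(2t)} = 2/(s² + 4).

Using L{f(at)} = (1/a)F(s/a) with a=10: L{sin(20t)} = (1/10) · 2/((s/10)² + 4) = (1/10) · 2·100/(s² + 400) = 20/(s² + 400)

Final answer: 20/(s² + 400)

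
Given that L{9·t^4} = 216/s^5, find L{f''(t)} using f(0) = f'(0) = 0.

L{f''(t)} = s²F(s) - sf(0) - f'(0) = s²·216/s^5 - 0 - 0 = 216/s^3

Final answer: 216/s^3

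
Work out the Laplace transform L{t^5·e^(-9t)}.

L{t^n·e^(at)} = n!/(s-a)^(n+1), so L{t^5·e^(-9t)} = 120/(s+9)^6

Final answer: 120/(s+9)^6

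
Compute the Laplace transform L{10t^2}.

L{10t^2} = 10 · L{t^2} = 10 · 2/s^3 = 20/s^3

Final answer: 20/s^3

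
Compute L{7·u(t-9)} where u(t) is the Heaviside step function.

L{u(t-a)} = e^(-as)/s. Here a=9, so L{u(t-9)} = e^(-9s)/s, and L{7·u(t-9)} = 7·e^(-9s)/s

Final answer: 7·e^(-9s)/s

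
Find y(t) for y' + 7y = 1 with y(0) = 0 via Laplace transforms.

sY + 7Y = 1/s. Y = 1/(s(s+7)). Partial fractions: Y = 1/7/s - 1/7/(s+7)

Final answer: y(t) = 1/7(1 - e^(-7t))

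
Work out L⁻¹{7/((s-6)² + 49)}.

Form: b/((s-a)² + b²) → e^(at)sin(bt). With a=6, b=7

Final answer: e^(6t)·sin(7t)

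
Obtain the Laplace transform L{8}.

L{8} = 8 · L{1} = 8/s

Final answer: 8/s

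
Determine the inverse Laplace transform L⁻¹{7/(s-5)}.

L⁻¹{1/(s-a)} = e^(at), so L⁻¹{1/(s-5)} = e^(5t), and L⁻¹{7/(s-5)} = 7·e^(5t)

Final answer: 7·e^(5t)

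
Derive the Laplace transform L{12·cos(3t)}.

L{cos(ωt)} = s/(s² + ω²), so L{cos(3t)} = s/(s² + 9). Then L{12·cos(3t)} = 12·s/(s² + 9) = 12s/(s² + 9)

Final answer: 12s/(s² + 9)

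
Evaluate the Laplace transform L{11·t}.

L{t^n} = n!/s^(n+1), so L{t} = 1/s^2. Then L{11·t} = 11·1/s^2 = 11/s^2

Final answer: 11/s^2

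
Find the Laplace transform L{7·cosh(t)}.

L{cosh(ωt)} = s/(s² - ω²), so L{cosh(t)} = s/(s² - 1). Then L{7·cosh(t)} = 7·s/(s² - 1) = 7s/(s² - 1)

Final answer: 7s/(s² - 1)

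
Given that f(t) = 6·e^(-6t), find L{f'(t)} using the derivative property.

f(0) = 6, F(s) = 6/(s+6). L{f'(t)} = s·F(s) - f(0) = 6s/(s+6) - 6 = (6s - 6(s+6))/(s+6) = -36/(s+6)

Final answer: -36/(s+6)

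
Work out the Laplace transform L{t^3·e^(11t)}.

L{t^n·e^(at)} = n!/(s-a)^(n+1), so L{t^3·e^(11t)} = 6/(s-11)^4

Final answer: 6/(s-11)^4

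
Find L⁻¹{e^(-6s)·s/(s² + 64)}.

L⁻¹{s/(s² + 64)} = cos(8t). By the time shift theorem, L⁻¹{e^(-as)F(s)} = u(t-a)f(t-a) with a=6, so L⁻¹{e^(-6s)·s/(s² + 64)} = u(t-6)·cos(8(t-6))

Final answer: u(t-6)·cos(8(t-6))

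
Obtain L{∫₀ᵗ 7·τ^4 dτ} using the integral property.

L{∫₀ᵗ f(τ)dτ} = F(s)/s with f(t) = 7t^4. F(s) = 168/s^5, so L{∫₀ᵗ 7·τ^4 dτ} = (168/s^5)/s = 168/s^6. (Check: ∫₀ᵗ 7·τ^4 dτ = 7t^5/5.)

Final answer: 168/s^6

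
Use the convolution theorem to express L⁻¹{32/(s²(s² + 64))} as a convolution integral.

32/(s²(s² + 64)) = (1/s²)·(32/(s² + 64)) = L{t}·L{4·sin(8t)}. So f(t) = t*(4·sin(8t)) = ∫₀ᵗ 4τ·sin(8(t-τ)) dτ

Final answer: ∫₀ᵗ 4τ·sin(8(t-τ)) dτ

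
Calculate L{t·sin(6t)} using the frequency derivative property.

L{sin(6t)} = 6/(s² + 36). By L{t·f(t)} = -F'(s): -d/ds[6/(s² + 36)] = -(6)·(-2s)/(s² + 36)² = 12s/(s² + 36)²

Final answer: 12s/(s² + 36)²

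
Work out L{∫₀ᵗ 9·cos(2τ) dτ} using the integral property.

L{∫₀ᵗ f(τ)dτ} = F(s)/s with F(s) = 9s/(s² + 4), so the result is (9s/(s² + 4))/s = 9/(s² + 4)

Final answer: 9/(s² + 4)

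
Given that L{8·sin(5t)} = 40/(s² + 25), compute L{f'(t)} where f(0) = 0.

L{f'(t)} = s·F(s) - f(0) = s·40/(s² + 25) - 0 = 40s/(s² + 25)

Final answer: 40s/(s² + 25)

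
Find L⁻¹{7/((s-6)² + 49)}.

Form: b/((s-a)² + b²) → e^(at)sin(bt). With a=6, b=7

Final answer: e^(6t)·sin(7t)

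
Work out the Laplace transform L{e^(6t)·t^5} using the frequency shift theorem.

L{e^(at)·t^n} = n!/(s-a)^(n+1), so L{e^(6t)·t^5} = 120/(s-6)^6

Final answer: 120/(s-6)^6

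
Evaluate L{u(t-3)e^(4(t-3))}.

u(t-a)f(t-a) with f(t)=e^(4t). L{e^(4t)} = 1/(s-4). By time shift: e^(-3s)/(s-4)

Final answer: e^(-3s)/(s-4)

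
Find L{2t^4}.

L{t^n} = n!/s^(n+1). So L{2t^4} = 2·4!/s^5 = 48/s^5

Final answer: 48/s^5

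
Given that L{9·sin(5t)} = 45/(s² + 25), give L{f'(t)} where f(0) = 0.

L{f'(t)} = s·F(s) - f(0) = s·45/(s² + 25) - 0 = 45s/(s² + 25)

Final answer: 45s/(s² + 25)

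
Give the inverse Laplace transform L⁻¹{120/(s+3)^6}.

L⁻¹{n!/(s-a)^(n+1)} = t^n·e^(at), so L⁻¹{120/(s+3)^6} = t^5·e^(-3t)

Final answer: t^5·e^(-3t)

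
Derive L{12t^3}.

L{t^n} = n!/s^(n+1). So L{12t^3} = 12·3!/s^4 = 72/s^4

Final answer: 72/s^4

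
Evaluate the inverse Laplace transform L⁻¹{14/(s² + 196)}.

L⁻¹{14/(s² + 196)} = sin(14t)

Final answer: sin(14t)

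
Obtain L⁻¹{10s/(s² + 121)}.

This is the form c·s/(s² + a²) with a = 11, c = 10. L⁻¹ = 10·cos(11t)

Final answer: 10·cos(11t)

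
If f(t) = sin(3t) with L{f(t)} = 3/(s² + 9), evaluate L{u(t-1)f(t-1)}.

Time shift theorem: L{u(t-a)f(t-a)} = e^(-as)F(s). Here a=1, F(s) = 3/(s² + 9), so L{u(t-1)f(t-1)} = e^(-s)·3/(s² + 9)

Final answer: e^(-s)·3/(s² + 9)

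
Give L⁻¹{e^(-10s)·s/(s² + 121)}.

L⁻¹{s/(s² + 121)} = cos(11t). By the time shift theorem, L⁻¹{e^(-as)F(s)} = u(t-a)f(t-a) with a=10, so L⁻¹{e^(-10s)·s/(s² + 121)} = u(t-10)·cos(11(t-10))

Final answer: u(t-10)·cos(11(t-10))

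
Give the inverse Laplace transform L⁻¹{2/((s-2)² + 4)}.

Using frequency shift, L⁻¹{2/((s-2)² + 4)} = e^(2t)·sin(2t)

Final answer: e^(2t)·sin(2t)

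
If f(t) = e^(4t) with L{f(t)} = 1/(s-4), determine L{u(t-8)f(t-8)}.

Time shift theorem: L{u(t-a)f(t-a)} = e^(-as)F(s). Here a=8, F(s) = 1/(s-4), so L{u(t-8)f(t-8)} = e^(-8s)·1/(s-4)

Final answer: e^(-8s)·1/(s-4)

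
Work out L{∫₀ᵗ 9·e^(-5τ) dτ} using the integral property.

L{∫₀ᵗ f(τ)dτ} = F(s)/s with F(s) = 9/(s+5), so L{∫₀ᵗ 9·e^(-5τ) dτ} = 9/(s(s+5))

Final answer: 9/(s(s+5))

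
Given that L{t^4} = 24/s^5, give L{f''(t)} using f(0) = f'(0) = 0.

L{f''(t)} = s²F(s) - sf(0) - f'(0) = s²·24/s^5 - 0 - 0 = 24/s^3

Final answer: 24/s^3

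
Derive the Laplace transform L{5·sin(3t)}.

L{sin(ωt)} = ω/(s² + ω²), so L{sin(3t)} = 3/(s² + 9). Then L{5·sin(3t)} = 5·3/(s² + 9) = 15/(s² + 9)

Final answer: 15/(s² + 9)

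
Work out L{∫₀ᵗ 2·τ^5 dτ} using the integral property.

L{∫₀ᵗ f(τ)dτ} = F(s)/s with f(t) = 2t^5. F(s) = 240/s^6, so L{∫₀ᵗ 2·τ^5 dτ} = (240/s^6)/s = 240/s^7. (Check: ∫₀ᵗ 2·τ^5 dτ = 2t^6/6.)

Final answer: 240/s^7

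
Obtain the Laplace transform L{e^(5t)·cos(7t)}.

L{e^(at)·cos(ωt)} = (s-a)/((s-a)² + ω²), so L{e^(5t)·cos(7t)} = (s-5)/((s-5)² + 49)

Final answer: (s-5)/((s-5)² + 49)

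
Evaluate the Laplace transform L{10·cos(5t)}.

L{cos(ωt)} = s/(s² + ω²), so L{cos(5t)} = s/(s² + 25). Then L{10·cos(5t)} = 10·s/(s² + 25) = 10s/(s² + 25)

Final answer: 10s/(s² + 25)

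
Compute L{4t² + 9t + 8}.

L{4t² + 9t + 8} = 4·2/s³ + 9/s² + 8/s = 8/s³ + 9/s² + 8/s

Final answer: 8/s³ + 9/s² + 8/s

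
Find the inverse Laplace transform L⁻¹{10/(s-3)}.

L⁻¹{1/(s-a)} = e^(at), so L⁻¹{1/(s-3)} = e^(3t), and L⁻¹{10/(s-3)} = 10·e^(3t)

Final answer: 10·e^(3t)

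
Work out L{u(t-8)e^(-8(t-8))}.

u(t-a)f(t-a) with f(t)=e^(-8t). L{e^(-8t)} = 1/(s+8). By time shift: e^(-8s)/(s+8)

Final answer: e^(-8s)/(s+8)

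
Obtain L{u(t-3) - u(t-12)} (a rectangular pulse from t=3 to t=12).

L{u(t-a)} = e^(-as)/s. L{u(t-3) - u(t-12)} = (e^(-3s) - e^(-12s))/s

Final answer: (e^(-3s) - e^(-12s))/s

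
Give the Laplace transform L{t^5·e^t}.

L{t^n·e^(at)} = n!/(s-a)^(n+1), so L{t^5·e^t} = 120/(s-1)^6

Final answer: 120/(s-1)^6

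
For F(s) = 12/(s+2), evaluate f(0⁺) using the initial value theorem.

f(0⁺) = lim_{s→∞} s·12/(s+2) = lim_{s→∞} 12s/(s+2) = 12

Final answer: 12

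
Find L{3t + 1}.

L{3t + 1} = 3·L{t} + L{1} = 3/s² + 1/s

Final answer: 3/s² + 1/s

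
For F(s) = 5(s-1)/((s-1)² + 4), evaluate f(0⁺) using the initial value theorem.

f(0⁺) = lim_{s→∞} sF(s) = lim_{s→∞} 5s(s-1)/((s-1)² + 4) = 5

Final answer: 5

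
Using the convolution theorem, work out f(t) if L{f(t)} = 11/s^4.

11/s^4 = (11/s)·(1/s^3) = L{11}·L{t^2/2}. By convolution, f(t) = 11*t^2/2 = ∫₀ᵗ 11·τ^2/2 dτ = 11·t^3/6

Final answer: 11·t^3/6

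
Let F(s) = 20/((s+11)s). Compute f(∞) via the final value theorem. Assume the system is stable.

f(∞) = lim_{s→0} sF(s) = lim_{s→0} 20/(s+11) = 20/11

Final answer: 20/11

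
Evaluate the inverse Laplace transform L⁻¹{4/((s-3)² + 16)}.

Using frequency shift, L⁻¹{4/((s-3)² + 16)} = e^(3t)·sin(4t)

Final answer: e^(3t)·sin(4t)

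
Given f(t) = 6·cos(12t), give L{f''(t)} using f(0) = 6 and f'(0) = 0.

F(s) = 6s/(s² + 144). L{f''(t)} = s²F(s) - sf(0) - f'(0) = 6s³/(s² + 144) - 6s = (6s³ - 6s(s² + 144))/(s² + 144) = -864s/(s² + 144)

Final answer: -864s/(s² + 144)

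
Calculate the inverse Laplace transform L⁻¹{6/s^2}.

L⁻¹{n!/s^(n+1)} = t^n with n=1. So L⁻¹{1/s^2} = t, and L⁻¹{6/s^2} = (6/1)·t = 6·t

Final answer: 6·t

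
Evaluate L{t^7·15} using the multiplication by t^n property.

L{15} = 15/s. d^1/ds^1[1/s] = -1/s². d^2/ds^2[1/s] = 2/s^3. d^3/ds^3[1/s] = -6/s^4. d^4/ds^4[1/s] = 24/s^5. d^5/ds^5[1/s] = -120/s^6. d^6/ds^6[1/s] = 720/s^7. d^7/ds^7[1/s] = -5040/s^8. So L{t^7} = (-1)^{7}·-5040/s^8 = 5040/s^8. Then L{t^7·15} = 15·5040/s^8 = 75600/s^8

Final answer: 75600/s^8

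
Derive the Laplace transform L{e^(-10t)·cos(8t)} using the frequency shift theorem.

Frequency shift: L{e^(at)f(t)} = F(s-a). L{e^(-10t)·cos(8t)} = (s+10)/((s+10)² + 64)

Final answer: (s+10)/((s+10)² + 64)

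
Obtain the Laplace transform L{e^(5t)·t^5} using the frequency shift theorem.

L{e^(at)·t^n} = n!/(s-a)^(n+1), so L{e^(5t)·t^5} = 120/(s-5)^6

Final answer: 120/(s-5)^6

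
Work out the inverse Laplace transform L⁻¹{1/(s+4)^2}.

L⁻¹{n!/(s-a)^(n+1)} = t^n·e^(at), so L⁻¹{1/(s+4)^2} = t·e^(-4t)

Final answer: t·e^(-4t)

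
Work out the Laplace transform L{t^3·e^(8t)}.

L{t^n·e^(at)} = n!/(s-a)^(n+1), so L{t^3·e^(8t)} = 6/(s-8)^4

Final answer: 6/(s-8)^4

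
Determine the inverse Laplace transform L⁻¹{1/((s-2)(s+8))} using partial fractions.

Decompose: A/(s-2) + B/(s+8). A = 1/10, B = -1/10. f(t) = (e^(2t) - e^(-8t))/10

Final answer: (e^(2t) - e^(-8t))/10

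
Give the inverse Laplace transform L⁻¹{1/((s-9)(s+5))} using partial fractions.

Decompose: A/(s-9) + B/(s+5). A = 1/14, B = -1/14. f(t) = (e^(9t) - e^(-5t))/14

Final answer: (e^(9t) - e^(-5t))/14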